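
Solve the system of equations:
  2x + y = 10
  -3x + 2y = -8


Using Cramer's rule:
Determinant D = (2)(2) - (-3)(1) = 4 + 3 = 7
Dx = (10)(2) - (-8)(1) = 20 + 8 = 28
Dy = (2)(-8) - (-3)(10) = -16 + 30 = 14
x = Dx/D = 28/7 = 4
y = Dy/D = 14/7 = 2

x = 4, y = 2


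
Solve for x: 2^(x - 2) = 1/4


Express both sides with the same base.
1/4 = 2^(-2)
Since the bases match, equate exponents: x - 2 = -2
So x = -2 - (-2) = 0

x = 0


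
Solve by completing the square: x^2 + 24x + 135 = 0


Start: x^2 + 24x + 135 = 0
Move constant: x^2 + 24x = -135
Half of 24 is 12, squared is 144
Add 144 to both sides: x^2 + 24x + 144 = 9
(x + 12)^2 = 9
x + 12 = ±3
x = -12 + 3 = -9 or x = -12 - 3 = -15

x = -15, x = -9


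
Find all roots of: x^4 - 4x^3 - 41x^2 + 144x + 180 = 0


Let p(x) = x^4 - 4x^3 - 41x^2 + 144x + 180. By the rational root theorem (leading coefficient 1), any rational root is an integer divisor of 180: try ±1, ±2, ... in turn.
Test x = 1: value = 280 ≠ 0.
Test x = -1: value = 0 ✓, so (x + 1) is a factor.
Synthetic division by (x + 1): bring down 1; 1(-1) - 4 = -5; (-5)(-1) - 41 = -36; (-36)(-1) + 144 = 180; 180(-1) + 180 = 0 → quotient x^3 - 5x^2 - 36x + 180, remainder 0.
Continue with the quotient x^3 - 5x^2 - 36x + 180 (candidates must divide 180; re-test x = -1 first in case it repeats).
Test x = -1: value = 210 ≠ 0.
Test x = 2: value = 96 ≠ 0.
Test x = -2: value = 224 ≠ 0.
Test x = 3: value = 54 ≠ 0.
Test x = -3: value = 216 ≠ 0.
Test x = 4: value = 20 ≠ 0.
Test x = -4: value = 180 ≠ 0.
Test x = 5: value = 0 ✓, so (x - 5) is a factor.
Synthetic division by (x - 5): bring down 1; 1(5) - 5 = 0; 0(5) - 36 = -36; (-36)(5) + 180 = 0 → quotient x^2 - 36, remainder 0.
Solve the quadratic x^2 - 36 = 0: discriminant = 0^2 - 4(1)(-36) = 0 + 144 = 144.
sqrt(144) = 12, so x = (0 ± 12)/2: x = 6 or x = -6.
Collecting all roots found:

x = -6, x = -1, x = 5, x = 6


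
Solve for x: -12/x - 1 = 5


Subtract -1 from both sides: -12/x = 6
Multiply both sides by x: -12 = 6 * x
Divide by 6: x = -2

x = -2


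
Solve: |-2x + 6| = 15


An absolute value equation |expr| = 15 gives two cases:
Case 1: -2x + 6 = 15
  -2x = 9, so x = -9/2
Case 2: -2x + 6 = -15
  -2x = -21, so x = 21/2

x = -9/2, x = 21/2


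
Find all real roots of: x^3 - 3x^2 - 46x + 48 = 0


Let p(x) = x^3 - 3x^2 - 46x + 48. By the rational root theorem (leading coefficient 1), any rational root is an integer divisor of 48: try ±1, ±2, ... in turn.
Test x = 1: value = 0 ✓, so (x - 1) is a factor.
Synthetic division by (x - 1): bring down 1; 1(1) - 3 = -2; (-2)(1) - 46 = -48; (-48)(1) + 48 = 0 → quotient x^2 - 2x - 48, remainder 0.
Solve the quadratic x^2 - 2x - 48 = 0: discriminant = (-2)^2 - 4(1)(-48) = 4 + 192 = 196.
sqrt(196) = 14, so x = (2 ± 14)/2: x = 8 or x = -6.

x = -6, x = 1, x = 8


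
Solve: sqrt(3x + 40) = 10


Square both sides: 3x + 40 = 10^2 = 100
3x = 100 - 40 = 60
x = 20
Check: sqrt(3*20 + 40) = sqrt(100) = 10 ✓

x = 20


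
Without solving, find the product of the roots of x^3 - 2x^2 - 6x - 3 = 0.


By Vieta's formulas for x^3 + bx^2 + cx + d = 0:
  r1 + r2 + r3 = -b/a = 2
  r1*r2 + r1*r3 + r2*r3 = c/a = -6
  r1*r2*r3 = -d/a = 3


Product = 3


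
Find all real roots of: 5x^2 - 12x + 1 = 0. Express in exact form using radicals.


Using the quadratic formula: x = (-b ± sqrt(b^2 - 4ac)) / (2a)
Here a = 5, b = -12, c = 1
Discriminant = b^2 - 4ac = (-12)^2 - 4(5)(1) = 144 - 20 = 124
Since discriminant = 124 > 0, there are two real roots.
x = (12 ± 2*sqrt(31)) / 10
Simplifying: x = (6 ± sqrt(31)) / 5
Numerically: x ≈ 2.3136 or x ≈ 0.0864

x = (6 + sqrt(31)) / 5 or x = (6 - sqrt(31)) / 5


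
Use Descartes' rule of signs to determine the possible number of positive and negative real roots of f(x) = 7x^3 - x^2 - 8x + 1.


Descartes' rule of signs:

For positive roots, count sign changes in f(x) = 7x^3 - x^2 - 8x + 1:
Signs of coefficients: +, -, -, +
Number of sign changes: 2
Possible positive real roots: 2, 0

For negative roots, examine f(-x) = -7x^3 - x^2 + 8x + 1:
Signs of coefficients: -, -, +, +
Number of sign changes: 1
Possible negative real roots: 1

Positive roots: 2 or 0; Negative roots: 1


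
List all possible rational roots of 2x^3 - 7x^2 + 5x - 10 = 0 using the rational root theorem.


Rational root theorem: possible roots are ±p/q where:
  p divides the constant term (-10): p ∈ {1, 2, 5, 10}
  q divides the leading coefficient (2): q ∈ {1, 2}

All possible rational roots: -10, -5, -5/2, -2, -1, -1/2, 1/2, 1, 2, 5/2, 5, 10

-10, -5, -5/2, -2, -1, -1/2, 1/2, 1, 2, 5/2, 5, 10


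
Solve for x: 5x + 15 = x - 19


Starting with: 5x + 15 = x - 19
Move all x terms to left: (5 - 1)x = -19 - 15
Simplify: 4x = -34
Divide both sides by 4: x = -17/2

x = -17/2


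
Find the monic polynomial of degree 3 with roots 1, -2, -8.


A monic polynomial with roots 1, -2, -8 is:
p(x) = (x - 1)(x + 2)(x + 8)
After multiplying by (x - 1): x - 1
After multiplying by (x + 2): x^2 + x - 2
After multiplying by (x + 8): x^3 + 9x^2 + 6x - 16

x^3 + 9x^2 + 6x - 16


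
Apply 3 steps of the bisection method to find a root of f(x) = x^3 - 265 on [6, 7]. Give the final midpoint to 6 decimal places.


f(x) = x^3 - 265
f(6) = -49 < 0
f(7) = 78 > 0

Step 1: midpoint = (6.000000 + 7.000000)/2 = 6.500000
  f(6.500000) = 9.625000
  f(mid) > 0, so root is in [6.000000, 6.500000]

Step 2: midpoint = (6.000000 + 6.500000)/2 = 6.250000
  f(6.250000) = -20.859375
  f(mid) < 0, so root is in [6.250000, 6.500000]

Step 3: midpoint = (6.250000 + 6.500000)/2 = 6.375000
  f(6.375000) = -5.916016
  f(mid) < 0, so root is in [6.375000, 6.500000]

midpoint = 6.375000


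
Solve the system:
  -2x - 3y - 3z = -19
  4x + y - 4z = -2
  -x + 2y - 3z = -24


Using Cramer's rule. Expand each determinant along the first row.
D  = (-2)*[1*(-3) - (-4)*2] - (-3)*[4*(-3) - (-4)*(-1)] + (-3)*[4*2 - 1*(-1)]
  = (-2)*(5) - (-3)*(-16) + (-3)*(9) = -85
Dx = (-19)*[1*(-3) - (-4)*2] - (-3)*[(-2)*(-3) - (-4)*(-24)] + (-3)*[(-2)*2 - 1*(-24)]
  = (-19)*(5) - (-3)*(-90) + (-3)*(20) = -425
Dy = (-2)*[(-2)*(-3) - (-4)*(-24)] - (-19)*[4*(-3) - (-4)*(-1)] + (-3)*[4*(-24) - (-2)*(-1)]
  = (-2)*(-90) - (-19)*(-16) + (-3)*(-98) = 170
Dz = (-2)*[1*(-24) - (-2)*2] - (-3)*[4*(-24) - (-2)*(-1)] + (-19)*[4*2 - 1*(-1)]
  = (-2)*(-20) - (-3)*(-98) + (-19)*(9) = -425
x = Dx/D = -425/-85 = 5, y = Dy/D = 170/-85 = -2, z = Dz/D = -425/-85 = 5
Check eq1: (-2)(5) + (-3)(-2) + (-3)(5) = -19 = -19 ✓
Check eq2: (4)(5) + (1)(-2) + (-4)(5) = -2 = -2 ✓
Check eq3: (-1)(5) + (2)(-2) + (-3)(5) = -24 = -24 ✓

x = 5, y = -2, z = 5


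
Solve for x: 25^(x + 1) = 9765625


Express both sides with the same base.
9765625 = 25^5
Since the bases match, equate exponents: x + 1 = 5
So x = 5 - (1) = 4

x = 4


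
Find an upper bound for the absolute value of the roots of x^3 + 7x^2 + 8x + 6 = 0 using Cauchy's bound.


Cauchy's bound: all roots r satisfy |r| <= 1 + max(|a_i/a_n|) for i = 0,...,n-1
where a_n is the leading coefficient.

Coefficients: [1, 7, 8, 6]
Leading coefficient a_n = 1
Ratios |a_i/a_n|: 7, 8, 6
Maximum ratio: 8
Cauchy's bound: |r| <= 1 + 8 = 9

Upper bound = 9


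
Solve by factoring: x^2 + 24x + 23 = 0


We need two numbers that multiply to 23 and add to 24.
Those numbers are 1 and 23 (since 1 * 23 = 23 and 1 + 23 = 24).
So x^2 + 24x + 23 = (x + 1)(x + 23) = 0
Setting each factor to zero: x = -1 or x = -23

x = -23, x = -1


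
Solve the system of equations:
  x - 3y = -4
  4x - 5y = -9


Using Cramer's rule:
Determinant D = (1)(-5) - (4)(-3) = -5 + 12 = 7
Dx = (-4)(-5) - (-9)(-3) = 20 - 27 = -7
Dy = (1)(-9) - (4)(-4) = -9 + 16 = 7
x = Dx/D = -7/7 = -1
y = Dy/D = 7/7 = 1

x = -1, y = 1


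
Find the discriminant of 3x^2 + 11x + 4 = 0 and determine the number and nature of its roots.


For ax^2 + bx + c = 0, discriminant D = b^2 - 4ac
Here a = 3, b = 11, c = 4
D = (11)^2 - 4(3)(4) = 121 - 48 = 73

D = 73 > 0 but not a perfect square
The equation has 2 distinct real irrational roots.

Discriminant = 73, 2 distinct real irrational roots


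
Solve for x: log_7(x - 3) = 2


Convert to exponential form: x - 3 = 7^2 = 49
x = 49 + 3 = 52
Check: log_7(52 - 3) = log_7(49) = log_7(49) = 2 ✓

x = 52


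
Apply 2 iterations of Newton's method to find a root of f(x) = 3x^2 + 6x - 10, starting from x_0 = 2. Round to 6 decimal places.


Newton's method: x_(n+1) = x_n - f(x_n)/f'(x_n)
f(x) = 3x^2 + 6x - 10
f'(x) = 6x + 6

Iteration 1:
  f(2.000000) = 14.000000
  f'(2.000000) = 18.000000
  x_1 = 2.000000 - (14.000000)/(18.000000) = 1.222222

Iteration 2:
  f(1.222222) = 1.814815
  f'(1.222222) = 13.333333
  x_2 = 1.222222 - (1.814815)/(13.333333) = 1.086111

x_2 = 1.086111


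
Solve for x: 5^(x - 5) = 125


Express both sides with the same base.
125 = 5^3
Since the bases match, equate exponents: x - 5 = 3
So x = 3 - (-5) = 8

x = 8


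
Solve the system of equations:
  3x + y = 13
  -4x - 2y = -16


Using Cramer's rule:
Determinant D = (3)(-2) - (-4)(1) = -6 + 4 = -2
Dx = (13)(-2) - (-16)(1) = -26 + 16 = -10
Dy = (3)(-16) - (-4)(13) = -48 + 52 = 4
x = Dx/D = -10/-2 = 5
y = Dy/D = 4/-2 = -2

x = 5, y = -2


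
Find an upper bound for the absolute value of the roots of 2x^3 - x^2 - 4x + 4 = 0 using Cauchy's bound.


Cauchy's bound: all roots r satisfy |r| <= 1 + max(|a_i/a_n|) for i = 0,...,n-1
where a_n is the leading coefficient.

Coefficients: [2, -1, -4, 4]
Leading coefficient a_n = 2
Ratios |a_i/a_n|: 1/2, 2, 2
Maximum ratio: 2
Cauchy's bound: |r| <= 1 + 2 = 3

Upper bound = 3


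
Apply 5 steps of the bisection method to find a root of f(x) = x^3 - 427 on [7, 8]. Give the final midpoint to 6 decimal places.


f(x) = x^3 - 427
f(7) = -84 < 0
f(8) = 85 > 0

Step 1: midpoint = (7.000000 + 8.000000)/2 = 7.500000
  f(7.500000) = -5.125000
  f(mid) < 0, so root is in [7.500000, 8.000000]

Step 2: midpoint = (7.500000 + 8.000000)/2 = 7.750000
  f(7.750000) = 38.484375
  f(mid) > 0, so root is in [7.500000, 7.750000]

Step 3: midpoint = (7.500000 + 7.750000)/2 = 7.625000
  f(7.625000) = 16.322266
  f(mid) > 0, so root is in [7.500000, 7.625000]

Step 4: midpoint = (7.500000 + 7.625000)/2 = 7.562500
  f(7.562500) = 5.510010
  f(mid) > 0, so root is in [7.500000, 7.562500]

Step 5: midpoint = (7.500000 + 7.562500)/2 = 7.531250
  f(7.531250) = 0.170441
  f(mid) > 0, so root is in [7.500000, 7.531250]

midpoint = 7.531250


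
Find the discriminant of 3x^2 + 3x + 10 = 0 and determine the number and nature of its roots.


For ax^2 + bx + c = 0, discriminant D = b^2 - 4ac
Here a = 3, b = 3, c = 10
D = (3)^2 - 4(3)(10) = 9 - 120 = -111

D = -111 < 0
The equation has no real roots (2 complex conjugate roots).

Discriminant = -111, no real roots (2 complex conjugate roots)


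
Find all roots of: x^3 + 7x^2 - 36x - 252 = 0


Let p(x) = x^3 + 7x^2 - 36x - 252. By the rational root theorem (leading coefficient 1), any rational root is an integer divisor of 252: try ±1, ±2, ... in turn.
Test x = 1: value = -280 ≠ 0.
Test x = -1: value = -210 ≠ 0.
Test x = 2: value = -288 ≠ 0.
Test x = -2: value = -160 ≠ 0.
Test x = 3: value = -270 ≠ 0.
Test x = -3: value = -108 ≠ 0.
Test x = 4: value = -220 ≠ 0.
Test x = -4: value = -60 ≠ 0.
Test x = 6: value = 0 ✓, so (x - 6) is a factor.
Synthetic division by (x - 6): bring down 1; 1(6) + 7 = 13; 13(6) - 36 = 42; 42(6) - 252 = 0 → quotient x^2 + 13x + 42, remainder 0.
Solve the quadratic x^2 + 13x + 42 = 0: discriminant = 13^2 - 4(1)(42) = 169 - 168 = 1.
sqrt(1) = 1, so x = (-13 ± 1)/2: x = -6 or x = -7.
Collecting all roots found:

x = -7, x = -6, x = 6


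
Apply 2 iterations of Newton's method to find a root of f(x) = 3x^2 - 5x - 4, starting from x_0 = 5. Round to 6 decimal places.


Newton's method: x_(n+1) = x_n - f(x_n)/f'(x_n)
f(x) = 3x^2 - 5x - 4
f'(x) = 6x - 5

Iteration 1:
  f(5.000000) = 46.000000
  f'(5.000000) = 25.000000
  x_1 = 5.000000 - (46.000000)/(25.000000) = 3.160000

Iteration 2:
  f(3.160000) = 10.156800
  f'(3.160000) = 13.960000
  x_2 = 3.160000 - (10.156800)/(13.960000) = 2.432436

x_2 = 2.432436


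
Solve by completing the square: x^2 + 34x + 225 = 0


Start: x^2 + 34x + 225 = 0
Move constant: x^2 + 34x = -225
Half of 34 is 17, squared is 289
Add 289 to both sides: x^2 + 34x + 289 = 64
(x + 17)^2 = 64
x + 17 = ±8
x = -17 + 8 = -9 or x = -17 - 8 = -25

x = -25, x = -9


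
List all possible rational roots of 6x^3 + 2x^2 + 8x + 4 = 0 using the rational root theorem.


Rational root theorem: possible roots are ±p/q where:
  p divides the constant term (4): p ∈ {1, 2, 4}
  q divides the leading coefficient (6): q ∈ {1, 2, 3, 6}

All possible rational roots: -4, -2, -4/3, -1, -2/3, -1/2, -1/3, -1/6, 1/6, 1/3, 1/2, 2/3, 1, 4/3, 2, 4

-4, -2, -4/3, -1, -2/3, -1/2, -1/3, -1/6, 1/6, 1/3, 1/2, 2/3, 1, 4/3, 2, 4


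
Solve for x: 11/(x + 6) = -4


Multiply both sides by (x + 6): 11 = -4(x + 6)
Distribute: 11 = -4x - 24
-4x = 11 + 24 = 35
x = -35/4

x = -35/4


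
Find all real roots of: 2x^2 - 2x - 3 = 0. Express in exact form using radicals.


Using the quadratic formula: x = (-b ± sqrt(b^2 - 4ac)) / (2a)
Here a = 2, b = -2, c = -3
Discriminant = b^2 - 4ac = (-2)^2 - 4(2)(-3) = 4 + 24 = 28
Since discriminant = 28 > 0, there are two real roots.
x = (2 ± 2*sqrt(7)) / 4
Simplifying: x = (1 ± sqrt(7)) / 2
Numerically: x ≈ 1.8229 or x ≈ -0.8229

x = (1 + sqrt(7)) / 2 or x = (1 - sqrt(7)) / 2


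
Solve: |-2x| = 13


An absolute value equation |expr| = 13 gives two cases:
Case 1: -2x = 13
  -2x = 13, so x = -13/2
Case 2: -2x = -13
  -2x = -13, so x = 13/2

x = -13/2, x = 13/2


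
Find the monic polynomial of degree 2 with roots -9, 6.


A monic polynomial with roots -9, 6 is:
p(x) = (x + 9)(x - 6)
After multiplying by (x + 9): x + 9
After multiplying by (x - 6): x^2 + 3x - 54

x^2 + 3x - 54


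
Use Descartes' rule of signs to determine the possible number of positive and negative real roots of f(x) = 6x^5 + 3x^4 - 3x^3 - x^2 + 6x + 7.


Descartes' rule of signs:

For positive roots, count sign changes in f(x) = 6x^5 + 3x^4 - 3x^3 - x^2 + 6x + 7:
Signs of coefficients: +, +, -, -, +, +
Number of sign changes: 2
Possible positive real roots: 2, 0

For negative roots, examine f(-x) = -6x^5 + 3x^4 + 3x^3 - x^2 - 6x + 7:
Signs of coefficients: -, +, +, -, -, +
Number of sign changes: 3
Possible negative real roots: 3, 1

Positive roots: 2 or 0; Negative roots: 3 or 1


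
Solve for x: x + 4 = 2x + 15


Starting with: x + 4 = 2x + 15
Move all x terms to left: (1 - 2)x = 15 - 4
Simplify: -x = 11
Divide both sides by -1: x = -11

x = -11


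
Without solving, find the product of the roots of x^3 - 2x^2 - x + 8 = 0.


By Vieta's formulas for x^3 + bx^2 + cx + d = 0:
  r1 + r2 + r3 = -b/a = 2
  r1*r2 + r1*r3 + r2*r3 = c/a = -1
  r1*r2*r3 = -d/a = -8


Product = -8


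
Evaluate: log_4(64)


We need the exponent such that 4^? = 64
4^3 = 64
Therefore log_4(64) = 3

3


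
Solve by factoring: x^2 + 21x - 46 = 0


We need two numbers that multiply to -46 and add to 21.
Those numbers are 23 and -2 (since 23 * (-2) = -46 and 23 + (-2) = 21).
So x^2 + 21x - 46 = (x + 23)(x - 2) = 0
Setting each factor to zero: x = -23 or x = 2

x = -23, x = 2


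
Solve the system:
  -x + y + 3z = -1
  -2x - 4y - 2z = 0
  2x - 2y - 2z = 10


Using Cramer's rule. Expand each determinant along the first row.
D  = (-1)*[(-4)*(-2) - (-2)*(-2)] - 1*[(-2)*(-2) - (-2)*2] + 3*[(-2)*(-2) - (-4)*2]
  = (-1)*(4) - 1*(8) + 3*(12) = 24
Dx = (-1)*[(-4)*(-2) - (-2)*(-2)] - 1*[0*(-2) - (-2)*10] + 3*[0*(-2) - (-4)*10]
  = (-1)*(4) - 1*(20) + 3*(40) = 96
Dy = (-1)*[0*(-2) - (-2)*10] - (-1)*[(-2)*(-2) - (-2)*2] + 3*[(-2)*10 - 0*2]
  = (-1)*(20) - (-1)*(8) + 3*(-20) = -72
Dz = (-1)*[(-4)*10 - 0*(-2)] - 1*[(-2)*10 - 0*2] + (-1)*[(-2)*(-2) - (-4)*2]
  = (-1)*(-40) - 1*(-20) + (-1)*(12) = 48
x = Dx/D = 96/24 = 4, y = Dy/D = -72/24 = -3, z = Dz/D = 48/24 = 2
Check eq1: (-1)(4) + (1)(-3) + (3)(2) = -1 = -1 ✓
Check eq2: (-2)(4) + (-4)(-3) + (-2)(2) = 0 = 0 ✓
Check eq3: (2)(4) + (-2)(-3) + (-2)(2) = 10 = 10 ✓

x = 4, y = -3, z = 2


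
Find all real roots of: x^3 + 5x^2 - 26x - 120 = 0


Let p(x) = x^3 + 5x^2 - 26x - 120. By the rational root theorem (leading coefficient 1), any rational root is an integer divisor of 120: try ±1, ±2, ... in turn.
Test x = 1: value = -140 ≠ 0.
Test x = -1: value = -90 ≠ 0.
Test x = 2: value = -144 ≠ 0.
Test x = -2: value = -56 ≠ 0.
Test x = 3: value = -126 ≠ 0.
Test x = -3: value = -24 ≠ 0.
Test x = 4: value = -80 ≠ 0.
Test x = -4: value = 0 ✓, so (x + 4) is a factor.
Synthetic division by (x + 4): bring down 1; 1(-4) + 5 = 1; 1(-4) - 26 = -30; (-30)(-4) - 120 = 0 → quotient x^2 + x - 30, remainder 0.
Solve the quadratic x^2 + x - 30 = 0: discriminant = 1^2 - 4(1)(-30) = 1 + 120 = 121.
sqrt(121) = 11, so x = (-1 ± 11)/2: x = 5 or x = -6.

x = -6, x = -4, x = 5


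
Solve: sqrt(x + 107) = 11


Square both sides: x + 107 = 11^2 = 121
x = 121 - 107 = 14
x = 14
Check: sqrt(1*14 + 107) = sqrt(121) = 11 ✓

x = 14


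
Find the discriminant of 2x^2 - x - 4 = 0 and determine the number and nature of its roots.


For ax^2 + bx + c = 0, discriminant D = b^2 - 4ac
Here a = 2, b = -1, c = -4
D = (-1)^2 - 4(2)(-4) = 1 + 32 = 33

D = 33 > 0 but not a perfect square
The equation has 2 distinct real irrational roots.

Discriminant = 33, 2 distinct real irrational roots


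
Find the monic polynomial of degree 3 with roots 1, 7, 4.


A monic polynomial with roots 1, 7, 4 is:
p(x) = (x - 1)(x - 7)(x - 4)
After multiplying by (x - 1): x - 1
After multiplying by (x - 7): x^2 - 8x + 7
After multiplying by (x - 4): x^3 - 12x^2 + 39x - 28

x^3 - 12x^2 + 39x - 28


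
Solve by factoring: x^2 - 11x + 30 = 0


We need two numbers that multiply to 30 and add to -11.
Those numbers are -5 and -6 (since (-5) * (-6) = 30 and (-5) + (-6) = -11).
So x^2 - 11x + 30 = (x - 5)(x - 6) = 0
Setting each factor to zero: x = 5 or x = 6

x = 5, x = 6


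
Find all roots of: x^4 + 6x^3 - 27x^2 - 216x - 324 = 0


Let p(x) = x^4 + 6x^3 - 27x^2 - 216x - 324. By the rational root theorem (leading coefficient 1), any rational root is an integer divisor of 324: try ±1, ±2, ... in turn.
Test x = 1: value = -560 ≠ 0.
Test x = -1: value = -140 ≠ 0.
Test x = 2: value = -800 ≠ 0.
Test x = -2: value = -32 ≠ 0.
Test x = 3: value = -972 ≠ 0.
Test x = -3: value = 0 ✓, so (x + 3) is a factor.
Synthetic division by (x + 3): bring down 1; 1(-3) + 6 = 3; 3(-3) - 27 = -36; (-36)(-3) - 216 = -108; (-108)(-3) - 324 = 0 → quotient x^3 + 3x^2 - 36x - 108, remainder 0.
Continue with the quotient x^3 + 3x^2 - 36x - 108 (candidates must divide 108; re-test x = -3 first in case it repeats).
Test x = -3: value = 0 ✓, so (x + 3) is a factor.
Synthetic division by (x + 3): bring down 1; 1(-3) + 3 = 0; 0(-3) - 36 = -36; (-36)(-3) - 108 = 0 → quotient x^2 - 36, remainder 0.
Solve the quadratic x^2 - 36 = 0: discriminant = 0^2 - 4(1)(-36) = 0 + 144 = 144.
sqrt(144) = 12, so x = (0 ± 12)/2: x = 6 or x = -6.
Collecting all roots found:

x = -6, x = -3 (multiplicity 2), x = 6


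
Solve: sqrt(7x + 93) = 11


Square both sides: 7x + 93 = 11^2 = 121
7x = 121 - 93 = 28
x = 4
Check: sqrt(7*4 + 93) = sqrt(121) = 11 ✓

x = 4


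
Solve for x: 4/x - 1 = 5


Subtract -1 from both sides: 4/x = 6
Multiply both sides by x: 4 = 6 * x
Divide by 6: x = 2/3

x = 2/3


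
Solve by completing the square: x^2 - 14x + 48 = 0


Start: x^2 - 14x + 48 = 0
Move constant: x^2 - 14x = -48
Half of -14 is -7, squared is 49
Add 49 to both sides: x^2 - 14x + 49 = 1
(x - 7)^2 = 1
x - 7 = ±1
x = 7 + 1 = 8 or x = 7 - 1 = 6

x = 6, x = 8


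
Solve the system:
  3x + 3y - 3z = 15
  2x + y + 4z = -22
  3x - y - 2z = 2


Using Cramer's rule. Expand each determinant along the first row.
D  = 3*[1*(-2) - 4*(-1)] - 3*[2*(-2) - 4*3] + (-3)*[2*(-1) - 1*3]
  = 3*(2) - 3*(-16) + (-3)*(-5) = 69
Dx = 15*[1*(-2) - 4*(-1)] - 3*[(-22)*(-2) - 4*2] + (-3)*[(-22)*(-1) - 1*2]
  = 15*(2) - 3*(36) + (-3)*(20) = -138
Dy = 3*[(-22)*(-2) - 4*2] - 15*[2*(-2) - 4*3] + (-3)*[2*2 - (-22)*3]
  = 3*(36) - 15*(-16) + (-3)*(70) = 138
Dz = 3*[1*2 - (-22)*(-1)] - 3*[2*2 - (-22)*3] + 15*[2*(-1) - 1*3]
  = 3*(-20) - 3*(70) + 15*(-5) = -345
x = Dx/D = -138/69 = -2, y = Dy/D = 138/69 = 2, z = Dz/D = -345/69 = -5
Check eq1: (3)(-2) + (3)(2) + (-3)(-5) = 15 = 15 ✓
Check eq2: (2)(-2) + (1)(2) + (4)(-5) = -22 = -22 ✓
Check eq3: (3)(-2) + (-1)(2) + (-2)(-5) = 2 = 2 ✓

x = -2, y = 2, z = -5


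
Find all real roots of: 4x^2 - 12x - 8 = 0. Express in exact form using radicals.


Using the quadratic formula: x = (-b ± sqrt(b^2 - 4ac)) / (2a)
Here a = 4, b = -12, c = -8
Discriminant = b^2 - 4ac = (-12)^2 - 4(4)(-8) = 144 + 128 = 272
Since discriminant = 272 > 0, there are two real roots.
x = (12 ± 4*sqrt(17)) / 8
Simplifying: x = (3 ± sqrt(17)) / 2
Numerically: x ≈ 3.5616 or x ≈ -0.5616

x = (3 + sqrt(17)) / 2 or x = (3 - sqrt(17)) / 2


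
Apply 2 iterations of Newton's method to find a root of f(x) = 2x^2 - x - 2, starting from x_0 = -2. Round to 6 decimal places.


Newton's method: x_(n+1) = x_n - f(x_n)/f'(x_n)
f(x) = 2x^2 - x - 2
f'(x) = 4x - 1

Iteration 1:
  f(-2.000000) = 8.000000
  f'(-2.000000) = -9.000000
  x_1 = -2.000000 - (8.000000)/(-9.000000) = -1.111111

Iteration 2:
  f(-1.111111) = 1.580247
  f'(-1.111111) = -5.444444
  x_2 = -1.111111 - (1.580247)/(-5.444444) = -0.820862

x_2 = -0.820862


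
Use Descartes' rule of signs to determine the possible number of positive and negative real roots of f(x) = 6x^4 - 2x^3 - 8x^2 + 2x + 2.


Descartes' rule of signs:

For positive roots, count sign changes in f(x) = 6x^4 - 2x^3 - 8x^2 + 2x + 2:
Signs of coefficients: +, -, -, +, +
Number of sign changes: 2
Possible positive real roots: 2, 0

For negative roots, examine f(-x) = 6x^4 + 2x^3 - 8x^2 - 2x + 2:
Signs of coefficients: +, +, -, -, +
Number of sign changes: 2
Possible negative real roots: 2, 0

Positive roots: 2 or 0; Negative roots: 2 or 0


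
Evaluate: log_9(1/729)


We need the exponent such that 9^? = 1/729
9^(-3) = 1/9^3 = 1/729
Therefore log_9(1/729) = -3

-3


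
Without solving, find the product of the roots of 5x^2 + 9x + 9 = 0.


By Vieta's formulas for ax^2 + bx + c = 0:
  Sum of roots = -b/a
  Product of roots = c/a

Here a = 5, b = 9, c = 9
Sum = -(9)/5 = -9/5
Product = 9/5 = 9/5

Product = 9/5


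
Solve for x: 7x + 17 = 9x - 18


Starting with: 7x + 17 = 9x - 18
Move all x terms to left: (7 - 9)x = -18 - 17
Simplify: -2x = -35
Divide both sides by -2: x = 35/2

x = 35/2


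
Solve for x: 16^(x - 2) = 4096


Express both sides with the same base.
4096 = 16^3
Since the bases match, equate exponents: x - 2 = 3
So x = 3 - (-2) = 5

x = 5


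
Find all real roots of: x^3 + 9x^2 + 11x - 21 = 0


Let p(x) = x^3 + 9x^2 + 11x - 21. By the rational root theorem (leading coefficient 1), any rational root is an integer divisor of 21: try ±1, ±2, ... in turn.
Test x = 1: value = 0 ✓, so (x - 1) is a factor.
Synthetic division by (x - 1): bring down 1; 1(1) + 9 = 10; 10(1) + 11 = 21; 21(1) - 21 = 0 → quotient x^2 + 10x + 21, remainder 0.
Solve the quadratic x^2 + 10x + 21 = 0: discriminant = 10^2 - 4(1)(21) = 100 - 84 = 16.
sqrt(16) = 4, so x = (-10 ± 4)/2: x = -3 or x = -7.

x = -7, x = -3, x = 1


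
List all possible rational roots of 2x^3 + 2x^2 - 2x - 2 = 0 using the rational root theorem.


Rational root theorem: possible roots are ±p/q where:
  p divides the constant term (-2): p ∈ {1, 2}
  q divides the leading coefficient (2): q ∈ {1, 2}

All possible rational roots: -2, -1, -1/2, 1/2, 1, 2

-2, -1, -1/2, 1/2, 1, 2


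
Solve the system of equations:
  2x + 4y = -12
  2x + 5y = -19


Using Cramer's rule:
Determinant D = (2)(5) - (2)(4) = 10 - 8 = 2
Dx = (-12)(5) - (-19)(4) = -60 + 76 = 16
Dy = (2)(-19) - (2)(-12) = -38 + 24 = -14
x = Dx/D = 16/2 = 8
y = Dy/D = -14/2 = -7

x = 8, y = -7


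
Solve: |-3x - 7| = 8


An absolute value equation |expr| = 8 gives two cases:
Case 1: -3x - 7 = 8
  -3x = 15, so x = -5
Case 2: -3x - 7 = -8
  -3x = -1, so x = 1/3

x = -5, x = 1/3


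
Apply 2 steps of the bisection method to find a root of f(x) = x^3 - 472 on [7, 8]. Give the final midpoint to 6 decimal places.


f(x) = x^3 - 472
f(7) = -129 < 0
f(8) = 40 > 0

Step 1: midpoint = (7.000000 + 8.000000)/2 = 7.500000
  f(7.500000) = -50.125000
  f(mid) < 0, so root is in [7.500000, 8.000000]

Step 2: midpoint = (7.500000 + 8.000000)/2 = 7.750000
  f(7.750000) = -6.515625
  f(mid) < 0, so root is in [7.750000, 8.000000]

midpoint = 7.750000


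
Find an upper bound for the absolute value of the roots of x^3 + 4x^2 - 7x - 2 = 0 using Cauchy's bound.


Cauchy's bound: all roots r satisfy |r| <= 1 + max(|a_i/a_n|) for i = 0,...,n-1
where a_n is the leading coefficient.

Coefficients: [1, 4, -7, -2]
Leading coefficient a_n = 1
Ratios |a_i/a_n|: 4, 7, 2
Maximum ratio: 7
Cauchy's bound: |r| <= 1 + 7 = 8

Upper bound = 8


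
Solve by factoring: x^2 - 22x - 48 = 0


We need two numbers that multiply to -48 and add to -22.
Those numbers are 2 and -24 (since 2 * (-24) = -48 and 2 + (-24) = -22).
So x^2 - 22x - 48 = (x + 2)(x - 24) = 0
Setting each factor to zero: x = -2 or x = 24

x = -2, x = 24


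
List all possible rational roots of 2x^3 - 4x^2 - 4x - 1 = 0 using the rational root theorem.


Rational root theorem: possible roots are ±p/q where:
  p divides the constant term (-1): p ∈ {1}
  q divides the leading coefficient (2): q ∈ {1, 2}

All possible rational roots: -1, -1/2, 1/2, 1

-1, -1/2, 1/2, 1


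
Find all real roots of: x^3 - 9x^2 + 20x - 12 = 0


Let p(x) = x^3 - 9x^2 + 20x - 12. By the rational root theorem (leading coefficient 1), any rational root is an integer divisor of 12: try ±1, ±2, ... in turn.
Test x = 1: value = 0 ✓, so (x - 1) is a factor.
Synthetic division by (x - 1): bring down 1; 1(1) - 9 = -8; (-8)(1) + 20 = 12; 12(1) - 12 = 0 → quotient x^2 - 8x + 12, remainder 0.
Solve the quadratic x^2 - 8x + 12 = 0: discriminant = (-8)^2 - 4(1)(12) = 64 - 48 = 16.
sqrt(16) = 4, so x = (8 ± 4)/2: x = 6 or x = 2.

x = 1, x = 2, x = 6


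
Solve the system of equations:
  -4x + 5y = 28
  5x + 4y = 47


Using Cramer's rule:
Determinant D = (-4)(4) - (5)(5) = -16 - 25 = -41
Dx = (28)(4) - (47)(5) = 112 - 235 = -123
Dy = (-4)(47) - (5)(28) = -188 - 140 = -328
x = Dx/D = -123/-41 = 3
y = Dy/D = -328/-41 = 8

x = 3, y = 8


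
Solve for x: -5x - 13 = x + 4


Starting with: -5x - 13 = x + 4
Move all x terms to left: (-5 - 1)x = 4 + 13
Simplify: -6x = 17
Divide both sides by -6: x = -17/6

x = -17/6


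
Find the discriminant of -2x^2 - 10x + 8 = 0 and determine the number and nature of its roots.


For ax^2 + bx + c = 0, discriminant D = b^2 - 4ac
Here a = -2, b = -10, c = 8
D = (-10)^2 - 4(-2)(8) = 100 + 64 = 164

D = 164 > 0 but not a perfect square
The equation has 2 distinct real irrational roots.

Discriminant = 164, 2 distinct real irrational roots


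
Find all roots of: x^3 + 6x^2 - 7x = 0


The constant term is 0, so x = 0 is a root. Factor out x:
  x^2 + 6x - 7 = 0
Solve the quadratic x^2 + 6x - 7 = 0: discriminant = 6^2 - 4(1)(-7) = 36 + 28 = 64.
sqrt(64) = 8, so x = (-6 ± 8)/2: x = 1 or x = -7.
Collecting all roots found:

x = -7, x = 0, x = 1


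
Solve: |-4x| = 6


An absolute value equation |expr| = 6 gives two cases:
Case 1: -4x = 6
  -4x = 6, so x = -3/2
Case 2: -4x = -6
  -4x = -6, so x = 3/2

x = -3/2, x = 3/2


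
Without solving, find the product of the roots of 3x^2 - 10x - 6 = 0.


By Vieta's formulas for ax^2 + bx + c = 0:
  Sum of roots = -b/a
  Product of roots = c/a

Here a = 3, b = -10, c = -6
Sum = -(-10)/3 = 10/3
Product = -6/3 = -2

Product = -2


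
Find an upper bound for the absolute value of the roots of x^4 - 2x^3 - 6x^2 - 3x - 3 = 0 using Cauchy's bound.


Cauchy's bound: all roots r satisfy |r| <= 1 + max(|a_i/a_n|) for i = 0,...,n-1
where a_n is the leading coefficient.

Coefficients: [1, -2, -6, -3, -3]
Leading coefficient a_n = 1
Ratios |a_i/a_n|: 2, 6, 3, 3
Maximum ratio: 6
Cauchy's bound: |r| <= 1 + 6 = 7

Upper bound = 7


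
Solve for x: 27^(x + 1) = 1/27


Express both sides with the same base.
1/27 = 27^(-1)
Since the bases match, equate exponents: x + 1 = -1
So x = -1 - (1) = -2

x = -2


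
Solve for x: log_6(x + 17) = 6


Convert to exponential form: x + 17 = 6^6 = 46656
x = 46656 - 17 = 46639
Check: log_6(46639 + 17) = log_6(46656) = log_6(46656) = 6 ✓

x = 46639


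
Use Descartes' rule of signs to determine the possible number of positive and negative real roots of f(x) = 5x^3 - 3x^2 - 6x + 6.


Descartes' rule of signs:

For positive roots, count sign changes in f(x) = 5x^3 - 3x^2 - 6x + 6:
Signs of coefficients: +, -, -, +
Number of sign changes: 2
Possible positive real roots: 2, 0

For negative roots, examine f(-x) = -5x^3 - 3x^2 + 6x + 6:
Signs of coefficients: -, -, +, +
Number of sign changes: 1
Possible negative real roots: 1

Positive roots: 2 or 0; Negative roots: 1


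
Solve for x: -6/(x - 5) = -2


Multiply both sides by (x - 5): -6 = -2(x - 5)
Distribute: -6 = -2x + 10
-2x = -6 - 10 = -16
x = 8

x = 8


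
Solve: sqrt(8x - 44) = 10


Square both sides: 8x - 44 = 10^2 = 100
8x = 100 + 44 = 144
x = 18
Check: sqrt(8*18 - 44) = sqrt(100) = 10 ✓

x = 18


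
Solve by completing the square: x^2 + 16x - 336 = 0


Start: x^2 + 16x - 336 = 0
Move constant: x^2 + 16x = 336
Half of 16 is 8, squared is 64
Add 64 to both sides: x^2 + 16x + 64 = 400
(x + 8)^2 = 400
x + 8 = ±20
x = -8 + 20 = 12 or x = -8 - 20 = -28

x = -28, x = 12


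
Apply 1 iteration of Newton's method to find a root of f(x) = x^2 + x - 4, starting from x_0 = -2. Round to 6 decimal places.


Newton's method: x_(n+1) = x_n - f(x_n)/f'(x_n)
f(x) = x^2 + x - 4
f'(x) = 2x + 1

Iteration 1:
  f(-2.000000) = -2.000000
  f'(-2.000000) = -3.000000
  x_1 = -2.000000 - (-2.000000)/(-3.000000) = -2.666667

x_1 = -2.666667


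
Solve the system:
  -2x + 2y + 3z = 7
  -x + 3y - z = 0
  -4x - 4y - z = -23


Using Cramer's rule. Expand each determinant along the first row.
D  = (-2)*[3*(-1) - (-1)*(-4)] - 2*[(-1)*(-1) - (-1)*(-4)] + 3*[(-1)*(-4) - 3*(-4)]
  = (-2)*(-7) - 2*(-3) + 3*(16) = 68
Dx = 7*[3*(-1) - (-1)*(-4)] - 2*[0*(-1) - (-1)*(-23)] + 3*[0*(-4) - 3*(-23)]
  = 7*(-7) - 2*(-23) + 3*(69) = 204
Dy = (-2)*[0*(-1) - (-1)*(-23)] - 7*[(-1)*(-1) - (-1)*(-4)] + 3*[(-1)*(-23) - 0*(-4)]
  = (-2)*(-23) - 7*(-3) + 3*(23) = 136
Dz = (-2)*[3*(-23) - 0*(-4)] - 2*[(-1)*(-23) - 0*(-4)] + 7*[(-1)*(-4) - 3*(-4)]
  = (-2)*(-69) - 2*(23) + 7*(16) = 204
x = Dx/D = 204/68 = 3, y = Dy/D = 136/68 = 2, z = Dz/D = 204/68 = 3
Check eq1: (-2)(3) + (2)(2) + (3)(3) = 7 = 7 ✓
Check eq2: (-1)(3) + (3)(2) + (-1)(3) = 0 = 0 ✓
Check eq3: (-4)(3) + (-4)(2) + (-1)(3) = -23 = -23 ✓

x = 3, y = 2, z = 3


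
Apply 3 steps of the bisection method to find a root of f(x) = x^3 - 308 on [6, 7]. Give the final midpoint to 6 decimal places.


f(x) = x^3 - 308
f(6) = -92 < 0
f(7) = 35 > 0

Step 1: midpoint = (6.000000 + 7.000000)/2 = 6.500000
  f(6.500000) = -33.375000
  f(mid) < 0, so root is in [6.500000, 7.000000]

Step 2: midpoint = (6.500000 + 7.000000)/2 = 6.750000
  f(6.750000) = -0.453125
  f(mid) < 0, so root is in [6.750000, 7.000000]

Step 3: midpoint = (6.750000 + 7.000000)/2 = 6.875000
  f(6.875000) = 16.951172
  f(mid) > 0, so root is in [6.750000, 6.875000]

midpoint = 6.875000


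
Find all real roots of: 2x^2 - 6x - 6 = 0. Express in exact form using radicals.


Using the quadratic formula: x = (-b ± sqrt(b^2 - 4ac)) / (2a)
Here a = 2, b = -6, c = -6
Discriminant = b^2 - 4ac = (-6)^2 - 4(2)(-6) = 36 + 48 = 84
Since discriminant = 84 > 0, there are two real roots.
x = (6 ± 2*sqrt(21)) / 4
Simplifying: x = (3 ± sqrt(21)) / 2
Numerically: x ≈ 3.7913 or x ≈ -0.7913

x = (3 + sqrt(21)) / 2 or x = (3 - sqrt(21)) / 2


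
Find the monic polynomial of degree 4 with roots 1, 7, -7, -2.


A monic polynomial with roots 1, 7, -7, -2 is:
p(x) = (x - 1)(x - 7)(x + 7)(x + 2)
After multiplying by (x - 1): x - 1
After multiplying by (x - 7): x^2 - 8x + 7
After multiplying by (x + 7): x^3 - x^2 - 49x + 49
After multiplying by (x + 2): x^4 + x^3 - 51x^2 - 49x + 98

x^4 + x^3 - 51x^2 - 49x + 98


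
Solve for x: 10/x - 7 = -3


Subtract -7 from both sides: 10/x = 4
Multiply both sides by x: 10 = 4 * x
Divide by 4: x = 5/2

x = 5/2


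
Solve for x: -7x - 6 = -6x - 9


Starting with: -7x - 6 = -6x - 9
Move all x terms to left: (-7 + 6)x = -9 + 6
Simplify: -x = -3
Divide both sides by -1: x = 3

x = 3


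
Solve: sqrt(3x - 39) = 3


Square both sides: 3x - 39 = 3^2 = 9
3x = 9 + 39 = 48
x = 16
Check: sqrt(3*16 - 39) = sqrt(9) = 3 ✓

x = 16


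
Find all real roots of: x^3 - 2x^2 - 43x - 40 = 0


Let p(x) = x^3 - 2x^2 - 43x - 40. By the rational root theorem (leading coefficient 1), any rational root is an integer divisor of 40: try ±1, ±2, ... in turn.
Test x = 1: value = -84 ≠ 0.
Test x = -1: value = 0 ✓, so (x + 1) is a factor.
Synthetic division by (x + 1): bring down 1; 1(-1) - 2 = -3; (-3)(-1) - 43 = -40; (-40)(-1) - 40 = 0 → quotient x^2 - 3x - 40, remainder 0.
Solve the quadratic x^2 - 3x - 40 = 0: discriminant = (-3)^2 - 4(1)(-40) = 9 + 160 = 169.
sqrt(169) = 13, so x = (3 ± 13)/2: x = 8 or x = -5.

x = -5, x = -1, x = 8


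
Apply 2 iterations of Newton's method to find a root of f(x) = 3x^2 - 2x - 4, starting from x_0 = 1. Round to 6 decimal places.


Newton's method: x_(n+1) = x_n - f(x_n)/f'(x_n)
f(x) = 3x^2 - 2x - 4
f'(x) = 6x - 2

Iteration 1:
  f(1.000000) = -3.000000
  f'(1.000000) = 4.000000
  x_1 = 1.000000 - (-3.000000)/(4.000000) = 1.750000

Iteration 2:
  f(1.750000) = 1.687500
  f'(1.750000) = 8.500000
  x_2 = 1.750000 - (1.687500)/(8.500000) = 1.551471

x_2 = 1.551471


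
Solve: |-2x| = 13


An absolute value equation |expr| = 13 gives two cases:
Case 1: -2x = 13
  -2x = 13, so x = -13/2
Case 2: -2x = -13
  -2x = -13, so x = 13/2

x = -13/2, x = 13/2


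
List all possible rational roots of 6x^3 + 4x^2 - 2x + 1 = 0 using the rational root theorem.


Rational root theorem: possible roots are ±p/q where:
  p divides the constant term (1): p ∈ {1}
  q divides the leading coefficient (6): q ∈ {1, 2, 3, 6}

All possible rational roots: -1, -1/2, -1/3, -1/6, 1/6, 1/3, 1/2, 1

-1, -1/2, -1/3, -1/6, 1/6, 1/3, 1/2, 1


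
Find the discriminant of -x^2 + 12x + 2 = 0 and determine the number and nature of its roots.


For ax^2 + bx + c = 0, discriminant D = b^2 - 4ac
Here a = -1, b = 12, c = 2
D = (12)^2 - 4(-1)(2) = 144 + 8 = 152

D = 152 > 0 but not a perfect square
The equation has 2 distinct real irrational roots.

Discriminant = 152, 2 distinct real irrational roots


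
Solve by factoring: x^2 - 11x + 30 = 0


We need two numbers that multiply to 30 and add to -11.
Those numbers are -6 and -5 (since (-6) * (-5) = 30 and (-6) + (-5) = -11).
So x^2 - 11x + 30 = (x - 6)(x - 5) = 0
Setting each factor to zero: x = 6 or x = 5

x = 5, x = 6


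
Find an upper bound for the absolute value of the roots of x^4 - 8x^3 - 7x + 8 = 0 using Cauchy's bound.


Cauchy's bound: all roots r satisfy |r| <= 1 + max(|a_i/a_n|) for i = 0,...,n-1
where a_n is the leading coefficient.

Coefficients: [1, -8, 0, -7, 8]
Leading coefficient a_n = 1
Ratios |a_i/a_n|: 8, 0, 7, 8
Maximum ratio: 8
Cauchy's bound: |r| <= 1 + 8 = 9

Upper bound = 9


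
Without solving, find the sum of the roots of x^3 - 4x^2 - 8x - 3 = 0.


By Vieta's formulas for x^3 + bx^2 + cx + d = 0:
  r1 + r2 + r3 = -b/a = 4
  r1*r2 + r1*r3 + r2*r3 = c/a = -8
  r1*r2*r3 = -d/a = 3


Sum = 4


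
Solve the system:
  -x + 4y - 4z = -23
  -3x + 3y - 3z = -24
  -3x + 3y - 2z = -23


Using Cramer's rule. Expand each determinant along the first row.
D  = (-1)*[3*(-2) - (-3)*3] - 4*[(-3)*(-2) - (-3)*(-3)] + (-4)*[(-3)*3 - 3*(-3)]
  = (-1)*(3) - 4*(-3) + (-4)*(0) = 9
Dx = (-23)*[3*(-2) - (-3)*3] - 4*[(-24)*(-2) - (-3)*(-23)] + (-4)*[(-24)*3 - 3*(-23)]
  = (-23)*(3) - 4*(-21) + (-4)*(-3) = 27
Dy = (-1)*[(-24)*(-2) - (-3)*(-23)] - (-23)*[(-3)*(-2) - (-3)*(-3)] + (-4)*[(-3)*(-23) - (-24)*(-3)]
  = (-1)*(-21) - (-23)*(-3) + (-4)*(-3) = -36
Dz = (-1)*[3*(-23) - (-24)*3] - 4*[(-3)*(-23) - (-24)*(-3)] + (-23)*[(-3)*3 - 3*(-3)]
  = (-1)*(3) - 4*(-3) + (-23)*(0) = 9
x = Dx/D = 27/9 = 3, y = Dy/D = -36/9 = -4, z = Dz/D = 9/9 = 1
Check eq1: (-1)(3) + (4)(-4) + (-4)(1) = -23 = -23 ✓
Check eq2: (-3)(3) + (3)(-4) + (-3)(1) = -24 = -24 ✓
Check eq3: (-3)(3) + (3)(-4) + (-2)(1) = -23 = -23 ✓

x = 3, y = -4, z = 1


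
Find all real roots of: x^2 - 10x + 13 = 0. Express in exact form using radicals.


Using the quadratic formula: x = (-b ± sqrt(b^2 - 4ac)) / (2a)
Here a = 1, b = -10, c = 13
Discriminant = b^2 - 4ac = (-10)^2 - 4(1)(13) = 100 - 52 = 48
Since discriminant = 48 > 0, there are two real roots.
x = (10 ± 4*sqrt(3)) / 2
Simplifying: x = 5 ± 2*sqrt(3)
Numerically: x ≈ 8.4641 or x ≈ 1.5359

x = 5 + 2*sqrt(3) or x = 5 - 2*sqrt(3)


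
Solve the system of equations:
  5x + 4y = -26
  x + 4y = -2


Using Cramer's rule:
Determinant D = (5)(4) - (1)(4) = 20 - 4 = 16
Dx = (-26)(4) - (-2)(4) = -104 + 8 = -96
Dy = (5)(-2) - (1)(-26) = -10 + 26 = 16
x = Dx/D = -96/16 = -6
y = Dy/D = 16/16 = 1

x = -6, y = 1


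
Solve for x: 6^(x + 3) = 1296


Express both sides with the same base.
1296 = 6^4
Since the bases match, equate exponents: x + 3 = 4
So x = 4 - (3) = 1

x = 1


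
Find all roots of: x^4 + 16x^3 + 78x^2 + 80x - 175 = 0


Let p(x) = x^4 + 16x^3 + 78x^2 + 80x - 175. By the rational root theorem (leading coefficient 1), any rational root is an integer divisor of 175: try ±1, ±2, ... in turn.
Test x = 1: value = 0 ✓, so (x - 1) is a factor.
Synthetic division by (x - 1): bring down 1; 1(1) + 16 = 17; 17(1) + 78 = 95; 95(1) + 80 = 175; 175(1) - 175 = 0 → quotient x^3 + 17x^2 + 95x + 175, remainder 0.
Continue with the quotient x^3 + 17x^2 + 95x + 175 (candidates must divide 175; re-test x = 1 first in case it repeats).
Test x = 1: value = 288 ≠ 0.
Test x = -1: value = 96 ≠ 0.
Test x = 5: value = 1200 ≠ 0.
Test x = -5: value = 0 ✓, so (x + 5) is a factor.
Synthetic division by (x + 5): bring down 1; 1(-5) + 17 = 12; 12(-5) + 95 = 35; 35(-5) + 175 = 0 → quotient x^2 + 12x + 35, remainder 0.
Solve the quadratic x^2 + 12x + 35 = 0: discriminant = 12^2 - 4(1)(35) = 144 - 140 = 4.
sqrt(4) = 2, so x = (-12 ± 2)/2: x = -5 or x = -7.
Collecting all roots found:

x = -7, x = -5 (multiplicity 2), x = 1


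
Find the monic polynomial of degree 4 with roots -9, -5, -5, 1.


A monic polynomial with roots -9, -5, -5, 1 is:
p(x) = (x + 9)(x + 5)(x + 5)(x - 1)
After multiplying by (x + 9): x + 9
After multiplying by (x + 5): x^2 + 14x + 45
After multiplying by (x + 5): x^3 + 19x^2 + 115x + 225
After multiplying by (x - 1): x^4 + 18x^3 + 96x^2 + 110x - 225

x^4 + 18x^3 + 96x^2 + 110x - 225


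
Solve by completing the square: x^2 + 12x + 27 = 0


Start: x^2 + 12x + 27 = 0
Move constant: x^2 + 12x = -27
Half of 12 is 6, squared is 36
Add 36 to both sides: x^2 + 12x + 36 = 9
(x + 6)^2 = 9
x + 6 = ±3
x = -6 + 3 = -3 or x = -6 - 3 = -9

x = -9, x = -3


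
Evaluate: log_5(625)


We need the exponent such that 5^? = 625
5^4 = 625
Therefore log_5(625) = 4

4


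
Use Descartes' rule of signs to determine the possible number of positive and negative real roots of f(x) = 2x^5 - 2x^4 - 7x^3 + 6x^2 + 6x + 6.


Descartes' rule of signs:

For positive roots, count sign changes in f(x) = 2x^5 - 2x^4 - 7x^3 + 6x^2 + 6x + 6:
Signs of coefficients: +, -, -, +, +, +
Number of sign changes: 2
Possible positive real roots: 2, 0

For negative roots, examine f(-x) = -2x^5 - 2x^4 + 7x^3 + 6x^2 - 6x + 6:
Signs of coefficients: -, -, +, +, -, +
Number of sign changes: 3
Possible negative real roots: 3, 1

Positive roots: 2 or 0; Negative roots: 3 or 1


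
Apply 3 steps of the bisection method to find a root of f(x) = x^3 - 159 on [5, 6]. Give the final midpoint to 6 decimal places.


f(x) = x^3 - 159
f(5) = -34 < 0
f(6) = 57 > 0

Step 1: midpoint = (5.000000 + 6.000000)/2 = 5.500000
  f(5.500000) = 7.375000
  f(mid) > 0, so root is in [5.000000, 5.500000]

Step 2: midpoint = (5.000000 + 5.500000)/2 = 5.250000
  f(5.250000) = -14.296875
  f(mid) < 0, so root is in [5.250000, 5.500000]

Step 3: midpoint = (5.250000 + 5.500000)/2 = 5.375000
  f(5.375000) = -3.712891
  f(mid) < 0, so root is in [5.375000, 5.500000]

midpoint = 5.375000
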